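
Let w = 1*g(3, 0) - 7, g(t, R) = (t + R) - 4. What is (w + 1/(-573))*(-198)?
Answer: 302610/191 ≈ 1584.3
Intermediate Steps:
g(t, R) = -4 + R + t (g(t, R) = (R + t) - 4 = -4 + R + t)
w = -8 (w = 1*(-4 + 0 + 3) - 7 = 1*(-1) - 7 = -1 - 7 = -8)
(w + 1/(-573))*(-198) = (-8 + 1/(-573))*(-198) = (-8 - 1/573)*(-198) = -4585/573*(-198) = 302610/191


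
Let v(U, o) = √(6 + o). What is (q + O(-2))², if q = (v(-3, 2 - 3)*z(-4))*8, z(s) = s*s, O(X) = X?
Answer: 81924 - 512*√5 ≈ 80779.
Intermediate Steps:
z(s) = s²
q = 128*√5 (q = (√(6 + (2 - 3))*(-4)²)*8 = (√(6 - 1)*16)*8 = (√5*16)*8 = (16*√5)*8 = 128*√5 ≈ 286.22)
(q + O(-2))² = (128*√5 - 2)² = (-2 + 128*√5)²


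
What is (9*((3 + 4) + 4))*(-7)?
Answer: -693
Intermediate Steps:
(9*((3 + 4) + 4))*(-7) = (9*(7 + 4))*(-7) = (9*11)*(-7) = 99*(-7) = -693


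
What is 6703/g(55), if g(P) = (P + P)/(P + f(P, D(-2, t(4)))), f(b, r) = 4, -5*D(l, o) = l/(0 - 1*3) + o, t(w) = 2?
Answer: 395477/110 ≈ 3595.2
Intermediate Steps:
D(l, o) = -o/5 + l/15 (D(l, o) = -(l/(0 - 1*3) + o)/5 = -(l/(0 - 3) + o)/5 = -(l/(-3) + o)/5 = -(l*(-⅓) + o)/5 = -(-l/3 + o)/5 = -(o - l/3)/5 = -o/5 + l/15)
g(P) = 2*P/(4 + P) (g(P) = (P + P)/(P + 4) = (2*P)/(4 + P) = 2*P/(4 + P))
6703/g(55) = 6703/((2*55/(4 + 55))) = 6703/((2*55/59)) = 6703/((2*55*(1/59))) = 6703/(110/59) = 6703*(59/110) = 395477/110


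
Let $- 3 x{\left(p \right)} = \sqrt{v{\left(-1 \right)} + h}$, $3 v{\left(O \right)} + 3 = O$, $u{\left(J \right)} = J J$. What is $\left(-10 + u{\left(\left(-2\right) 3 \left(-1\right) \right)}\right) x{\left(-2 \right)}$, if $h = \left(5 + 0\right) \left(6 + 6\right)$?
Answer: $- \frac{104 \sqrt{33}}{9} \approx -66.382$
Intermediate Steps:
$h = 60$ ($h = 5 \cdot 12 = 60$)
$u{\left(J \right)} = J^{2}$
$v{\left(O \right)} = -1 + \frac{O}{3}$
$x{\left(p \right)} = - \frac{4 \sqrt{33}}{9}$ ($x{\left(p \right)} = - \frac{\sqrt{\left(-1 + \frac{1}{3} \left(-1\right)\right) + 60}}{3} = - \frac{\sqrt{\left(-1 - \frac{1}{3}\right) + 60}}{3} = - \frac{\sqrt{- \frac{4}{3} + 60}}{3} = - \frac{\sqrt{\frac{176}{3}}}{3} = - \frac{\frac{4}{3} \sqrt{33}}{3} = - \frac{4 \sqrt{33}}{9}$)
$\left(-10 + u{\left(\left(-2\right) 3 \left(-1\right) \right)}\right) x{\left(-2 \right)} = \left(-10 + \left(\left(-2\right) 3 \left(-1\right)\right)^{2}\right) \left(- \frac{4 \sqrt{33}}{9}\right) = \left(-10 + \left(\left(-6\right) \left(-1\right)\right)^{2}\right) \left(- \frac{4 \sqrt{33}}{9}\right) = \left(-10 + 6^{2}\right) \left(- \frac{4 \sqrt{33}}{9}\right) = \left(-10 + 36\right) \left(- \frac{4 \sqrt{33}}{9}\right) = 26 \left(- \frac{4 \sqrt{33}}{9}\right) = - \frac{104 \sqrt{33}}{9}$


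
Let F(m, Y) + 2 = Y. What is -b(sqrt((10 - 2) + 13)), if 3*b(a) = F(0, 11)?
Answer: -3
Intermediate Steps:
F(m, Y) = -2 + Y
b(a) = 3 (b(a) = (-2 + 11)/3 = (1/3)*9 = 3)
-b(sqrt((10 - 2) + 13)) = -1*3 = -3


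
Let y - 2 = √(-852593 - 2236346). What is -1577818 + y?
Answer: -1577816 + I*√3088939 ≈ -1.5778e+6 + 1757.5*I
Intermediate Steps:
y = 2 + I*√3088939 (y = 2 + √(-852593 - 2236346) = 2 + √(-3088939) = 2 + I*√3088939 ≈ 2.0 + 1757.5*I)
-1577818 + y = -1577818 + (2 + I*√3088939) = -1577816 + I*√3088939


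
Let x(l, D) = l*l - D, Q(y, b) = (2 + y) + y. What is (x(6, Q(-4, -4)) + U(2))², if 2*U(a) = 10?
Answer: 2209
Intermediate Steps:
U(a) = 5 (U(a) = (½)*10 = 5)
Q(y, b) = 2 + 2*y
x(l, D) = l² - D
(x(6, Q(-4, -4)) + U(2))² = ((6² - (2 + 2*(-4))) + 5)² = ((36 - (2 - 8)) + 5)² = ((36 - 1*(-6)) + 5)² = ((36 + 6) + 5)² = (42 + 5)² = 47² = 2209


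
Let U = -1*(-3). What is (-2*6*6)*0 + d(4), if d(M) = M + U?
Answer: 7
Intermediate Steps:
U = 3
d(M) = 3 + M (d(M) = M + 3 = 3 + M)
(-2*6*6)*0 + d(4) = (-2*6*6)*0 + (3 + 4) = -12*6*0 + 7 = -72*0 + 7 = 0 + 7 = 7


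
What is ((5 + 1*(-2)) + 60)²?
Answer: 3969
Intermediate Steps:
((5 + 1*(-2)) + 60)² = ((5 - 2) + 60)² = (3 + 60)² = 63² = 3969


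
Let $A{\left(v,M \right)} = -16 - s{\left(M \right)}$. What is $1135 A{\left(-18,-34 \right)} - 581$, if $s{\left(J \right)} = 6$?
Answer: $-25551$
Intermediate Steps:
$A{\left(v,M \right)} = -22$ ($A{\left(v,M \right)} = -16 - 6 = -22$)
$1135 A{\left(-18,-34 \right)} - 581 = 1135 \left(-22\right) - 581 = -24970 - 581 = -25551$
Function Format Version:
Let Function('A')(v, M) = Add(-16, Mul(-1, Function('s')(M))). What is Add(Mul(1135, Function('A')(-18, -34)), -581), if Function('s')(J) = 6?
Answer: -25551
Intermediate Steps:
Function('A')(v, M) = -22 (Function('A')(v, M) = Add(-16, Mul(-1, 6)) = Add(-16, -6) = -22)
Add(Mul(1135, Function('A')(-18, -34)), -581) = Add(Mul(1135, -22), -581) = Add(-24970, -581) = -25551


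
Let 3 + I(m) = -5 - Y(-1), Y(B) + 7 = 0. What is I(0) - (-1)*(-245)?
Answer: -246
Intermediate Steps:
Y(B) = -7 (Y(B) = -7 + 0 = -7)
I(m) = -1 (I(m) = -3 + (-5 - 1*(-7)) = -3 + (-5 + 7) = -3 + 2 = -1)
I(0) - (-1)*(-245) = -1 - (-1)*(-245) = -1 - 1*245 = -1 - 245 = -246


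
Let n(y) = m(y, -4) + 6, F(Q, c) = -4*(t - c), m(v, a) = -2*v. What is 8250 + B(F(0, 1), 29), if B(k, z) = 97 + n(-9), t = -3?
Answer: 8371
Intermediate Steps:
F(Q, c) = 12 + 4*c (F(Q, c) = -4*(-3 - c) = 12 + 4*c)
n(y) = 6 - 2*y (n(y) = -2*y + 6 = 6 - 2*y)
B(k, z) = 121 (B(k, z) = 97 + (6 - 2*(-9)) = 97 + (6 + 18) = 97 + 24 = 121)
8250 + B(F(0, 1), 29) = 8250 + 121 = 8371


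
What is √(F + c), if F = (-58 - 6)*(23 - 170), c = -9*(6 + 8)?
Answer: √9282 ≈ 96.343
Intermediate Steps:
c = -126 (c = -9*14 = -126)
F = 9408 (F = -64*(-147) = 9408)
√(F + c) = √(9408 - 126) = √9282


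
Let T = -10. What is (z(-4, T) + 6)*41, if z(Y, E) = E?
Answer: -164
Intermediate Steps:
(z(-4, T) + 6)*41 = (-10 + 6)*41 = -4*41 = -164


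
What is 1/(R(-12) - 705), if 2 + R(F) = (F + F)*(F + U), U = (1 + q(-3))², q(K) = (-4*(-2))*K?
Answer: -1/13115 ≈ -7.6249e-5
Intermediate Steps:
q(K) = 8*K
U = 529 (U = (1 + 8*(-3))² = (1 - 24)² = (-23)² = 529)
R(F) = -2 + 2*F*(529 + F) (R(F) = -2 + (F + F)*(F + 529) = -2 + (2*F)*(529 + F) = -2 + 2*F*(529 + F))
1/(R(-12) - 705) = 1/((-2 + 2*(-12)² + 1058*(-12)) - 705) = 1/((-2 + 2*144 - 12696) - 705) = 1/((-2 + 288 - 12696) - 705) = 1/(-12410 - 705) = 1/(-13115) = -1/13115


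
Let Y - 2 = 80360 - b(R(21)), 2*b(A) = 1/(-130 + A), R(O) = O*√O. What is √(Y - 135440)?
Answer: √(-28640558 + 4626552*√21)/(2*√(130 - 21*√21)) ≈ 234.69*I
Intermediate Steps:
R(O) = O^(3/2)
b(A) = 1/(2*(-130 + A))
Y = 80362 - 1/(2*(-130 + 21*√21)) (Y = 2 + (80360 - 1/(2*(-130 + 21^(3/2)))) = 2 + (80360 - 1/(2*(-130 + 21*√21))) = 80362 - 1/(2*(-130 + 21*√21)) ≈ 80362.)
√(Y - 135440) = √((613885383/7639 + 21*√21/15278) - 135440) = √(-420740777/7639 + 21*√21/15278)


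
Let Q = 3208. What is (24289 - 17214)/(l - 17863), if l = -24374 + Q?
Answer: -7075/39029 ≈ -0.18128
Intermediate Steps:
l = -21166 (l = -24374 + 3208 = -21166)
(24289 - 17214)/(l - 17863) = (24289 - 17214)/(-21166 - 17863) = 7075/(-39029) = 7075*(-1/39029) = -7075/39029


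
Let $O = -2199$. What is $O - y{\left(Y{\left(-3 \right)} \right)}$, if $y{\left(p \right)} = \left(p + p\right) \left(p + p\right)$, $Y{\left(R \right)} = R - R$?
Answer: $-2199$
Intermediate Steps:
$Y{\left(R \right)} = 0$
$y{\left(p \right)} = 4 p^{2}$ ($y{\left(p \right)} = 2 p 2 p = 4 p^{2}$)
$O - y{\left(Y{\left(-3 \right)} \right)} = -2199 - 4 \cdot 0^{2} = -2199 - 4 \cdot 0 = -2199 - 0 = -2199 + 0 = -2199$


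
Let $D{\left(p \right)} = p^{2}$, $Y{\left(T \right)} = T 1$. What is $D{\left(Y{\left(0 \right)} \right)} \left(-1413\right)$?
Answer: $0$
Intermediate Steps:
$Y{\left(T \right)} = T$
$D{\left(Y{\left(0 \right)} \right)} \left(-1413\right) = 0^{2} \left(-1413\right) = 0 \left(-1413\right) = 0$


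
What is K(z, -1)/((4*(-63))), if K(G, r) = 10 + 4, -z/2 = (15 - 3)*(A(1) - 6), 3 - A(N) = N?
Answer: -1/18 ≈ -0.055556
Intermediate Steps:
A(N) = 3 - N
z = 96 (z = -2*(15 - 3)*((3 - 1*1) - 6) = -24*((3 - 1) - 6) = -24*(2 - 6) = -24*(-4) = -2*(-48) = 96)
K(G, r) = 14
K(z, -1)/((4*(-63))) = 14/((4*(-63))) = 14/(-252) = 14*(-1/252) = -1/18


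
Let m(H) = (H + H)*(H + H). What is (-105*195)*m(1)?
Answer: -81900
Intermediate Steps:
m(H) = 4*H² (m(H) = (2*H)*(2*H) = 4*H²)
(-105*195)*m(1) = (-105*195)*(4*1²) = -81900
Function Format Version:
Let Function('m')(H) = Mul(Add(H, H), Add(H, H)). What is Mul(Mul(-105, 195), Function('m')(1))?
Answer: -81900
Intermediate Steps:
Function('m')(H) = Mul(4, Pow(H, 2)) (Function('m')(H) = Mul(Mul(2, H), Mul(2, H)) = Mul(4, Pow(H, 2)))
Mul(Mul(-105, 195), Function('m')(1)) = Mul(Mul(-105, 195), Mul(4, Pow(1, 2))) = Mul(-20475, Mul(4, 1)) = Mul(-20475, 4) = -81900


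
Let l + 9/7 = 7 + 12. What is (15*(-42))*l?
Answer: -11160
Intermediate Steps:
l = 124/7 (l = -9/7 + (7 + 12) = -9/7 + 19 = 124/7 ≈ 17.714)
(15*(-42))*l = (15*(-42))*(124/7) = -630*124/7 = -11160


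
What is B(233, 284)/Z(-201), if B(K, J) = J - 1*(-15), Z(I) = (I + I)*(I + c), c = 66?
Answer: 299/54270 ≈ 0.0055095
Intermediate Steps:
Z(I) = 2*I*(66 + I) (Z(I) = (I + I)*(I + 66) = (2*I)*(66 + I) = 2*I*(66 + I))
B(K, J) = 15 + J (B(K, J) = J + 15 = 15 + J)
B(233, 284)/Z(-201) = (15 + 284)/((2*(-201)*(66 - 201))) = 299/((2*(-201)*(-135))) = 299/54270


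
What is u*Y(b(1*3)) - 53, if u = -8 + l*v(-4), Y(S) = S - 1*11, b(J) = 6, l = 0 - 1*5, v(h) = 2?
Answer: 37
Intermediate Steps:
l = -5 (l = 0 - 5 = -5)
Y(S) = -11 + S (Y(S) = S - 11 = -11 + S)
u = -18 (u = -8 - 5*2 = -8 - 10 = -18)
u*Y(b(1*3)) - 53 = -18*(-11 + 6) - 53 = -18*(-5) - 53 = 90 - 53 = 37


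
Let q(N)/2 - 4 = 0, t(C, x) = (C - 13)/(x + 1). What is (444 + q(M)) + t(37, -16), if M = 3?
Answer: 2252/5 ≈ 450.40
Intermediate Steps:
t(C, x) = (-13 + C)/(1 + x)
q(N) = 8 (q(N) = 8 + 2*0 = 8 + 0 = 8)
(444 + q(M)) + t(37, -16) = (444 + 8) + (-13 + 37)/(1 - 16) = 452 + 24/(-15) = 452 - 1/15*24 = 452 - 8/5 = 2252/5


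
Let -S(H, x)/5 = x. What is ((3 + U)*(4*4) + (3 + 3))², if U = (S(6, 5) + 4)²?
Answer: 50552100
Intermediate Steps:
S(H, x) = -5*x
U = 441 (U = (-5*5 + 4)² = (-25 + 4)² = (-21)² = 441)
((3 + U)*(4*4) + (3 + 3))² = ((3 + 441)*(4*4) + (3 + 3))² = (444*16 + 6)² = (7104 + 6)² = 7110² = 50552100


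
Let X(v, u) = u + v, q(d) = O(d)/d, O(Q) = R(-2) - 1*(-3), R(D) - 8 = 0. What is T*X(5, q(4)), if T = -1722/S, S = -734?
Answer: 26691/1468 ≈ 18.182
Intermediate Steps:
R(D) = 8 (R(D) = 8 + 0 = 8)
O(Q) = 11 (O(Q) = 8 - 1*(-3) = 8 + 3 = 11)
q(d) = 11/d
T = 861/367 (T = -1722/(-734) = -1722*(-1/734) = 861/367 ≈ 2.3461)
T*X(5, q(4)) = 861*(11/4 + 5)/367 = (861/367)*(31/4) = 26691/1468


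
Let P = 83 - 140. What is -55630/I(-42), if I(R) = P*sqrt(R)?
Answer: -27815*I*sqrt(42)/1197 ≈ -150.59*I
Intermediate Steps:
P = -57
I(R) = -57*sqrt(R)
-55630/I(-42) = -55630*I*sqrt(42)/2394 = -27815*I*sqrt(42)/1197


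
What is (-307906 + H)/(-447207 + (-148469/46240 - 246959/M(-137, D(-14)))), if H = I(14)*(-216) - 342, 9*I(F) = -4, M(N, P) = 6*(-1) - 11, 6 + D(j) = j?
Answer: 14248948480/20007271669 ≈ 0.71219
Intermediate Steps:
D(j) = -6 + j
M(N, P) = -17 (M(N, P) = -6 - 11 = -17)
I(F) = -4/9 (I(F) = (⅑)*(-4) = -4/9)
H = -246 (H = -4/9*(-216) - 342 = 96 - 342 = -246)
(-307906 + H)/(-447207 + (-148469/46240 - 246959/M(-137, D(-14)))) = (-307906 - 246)/(-447207 + (-148469/46240 - 246959/(-17))) = -308152/(-447207 + (-148469*1/46240 - 246959*(-1/17))) = -308152/(-447207 + (-148469/46240 + 14527)) = -308152/(-447207 + 671580011/46240) = -308152/(-20007271669/46240) = -308152*(-46240/20007271669) = 14248948480/20007271669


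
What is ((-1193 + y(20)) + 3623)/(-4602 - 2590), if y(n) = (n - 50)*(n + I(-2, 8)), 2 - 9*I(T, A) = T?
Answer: -2725/10788 ≈ -0.25260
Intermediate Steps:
I(T, A) = 2/9 - T/9
y(n) = (-50 + n)*(4/9 + n) (y(n) = (n - 50)*(n + (2/9 - 1/9*(-2))) = (-50 + n)*(n + (2/9 + 2/9)) = (-50 + n)*(n + 4/9) = (-50 + n)*(4/9 + n))
((-1193 + y(20)) + 3623)/(-4602 - 2590) = ((-1193 + (-200/9 + 20**2 - 446/9*20)) + 3623)/(-4602 - 2590) = ((-1193 + (-200/9 + 400 - 8920/9)) + 3623)/(-7192) = ((-1193 - 1840/3) + 3623)*(-1/7192) = (-5419/3 + 3623)*(-1/7192) = (5450/3)*(-1/7192) = -2725/10788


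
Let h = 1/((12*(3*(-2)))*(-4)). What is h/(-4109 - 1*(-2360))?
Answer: -1/503712 ≈ -1.9853e-6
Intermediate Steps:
h = 1/288 (h = 1/((12*(-6))*(-4)) = 1/(-72*(-4)) = 1/288 ≈ 0.0034722)
h/(-4109 - 1*(-2360)) = 1/(288*(-4109 - 1*(-2360))) = 1/(288*(-4109 + 2360)) = (1/288)/(-1749) = (1/288)*(-1/1749) = -1/503712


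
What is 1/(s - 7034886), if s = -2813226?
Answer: -1/9848112 ≈ -1.0154e-7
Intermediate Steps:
1/(s - 7034886) = 1/(-2813226 - 7034886) = 1/(-9848112) = -1/9848112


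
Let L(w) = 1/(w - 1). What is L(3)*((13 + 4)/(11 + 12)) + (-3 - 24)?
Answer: -1225/46 ≈ -26.630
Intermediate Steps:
L(w) = 1/(-1 + w)
L(3)*((13 + 4)/(11 + 12)) + (-3 - 24) = ((13 + 4)/(11 + 12))/(-1 + 3) + (-3 - 24) = (17/23)/2 - 27 = (17*(1/23))/2 - 27 = (1/2)*(17/23) - 27 = 17/46 - 27 = -1225/46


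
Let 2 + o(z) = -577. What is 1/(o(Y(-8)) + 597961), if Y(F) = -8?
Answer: 1/597382 ≈ 1.6740e-6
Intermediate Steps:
o(z) = -579 (o(z) = -2 - 577 = -579)
1/(o(Y(-8)) + 597961) = 1/(-579 + 597961) = 1/597382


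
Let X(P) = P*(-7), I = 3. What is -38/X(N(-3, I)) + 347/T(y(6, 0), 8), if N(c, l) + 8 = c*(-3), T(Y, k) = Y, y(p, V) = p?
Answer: 2657/42 ≈ 63.262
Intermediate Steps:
N(c, l) = -8 - 3*c (N(c, l) = -8 + c*(-3) = -8 - 3*c)
X(P) = -7*P
-38/X(N(-3, I)) + 347/T(y(6, 0), 8) = -38*(-1/(7*(-8 - 3*(-3)))) + 347/6 = -38*(-1/(7*(-8 + 9))) + 347*(1/6) = -38/((-7*1)) + 347/6 = -38/(-7) + 347/6 = -38*(-1/7) + 347/6 = 38/7 + 347/6 = 2657/42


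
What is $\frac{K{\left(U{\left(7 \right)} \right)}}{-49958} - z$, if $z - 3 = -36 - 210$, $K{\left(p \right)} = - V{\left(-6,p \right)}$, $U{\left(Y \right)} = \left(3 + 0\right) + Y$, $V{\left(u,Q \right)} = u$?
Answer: $\frac{6069894}{24979} \approx 243.0$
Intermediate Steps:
$U{\left(Y \right)} = 3 + Y$
$K{\left(p \right)} = 6$ ($K{\left(p \right)} = \left(-1\right) \left(-6\right) = 6$)
$z = -243$ ($z = 3 - 246 = -243$)
$\frac{K{\left(U{\left(7 \right)} \right)}}{-49958} - z = \frac{6}{-49958} - -243 = 6 \left(- \frac{1}{49958}\right) + 243 = - \frac{3}{24979} + 243 = \frac{6069894}{24979}$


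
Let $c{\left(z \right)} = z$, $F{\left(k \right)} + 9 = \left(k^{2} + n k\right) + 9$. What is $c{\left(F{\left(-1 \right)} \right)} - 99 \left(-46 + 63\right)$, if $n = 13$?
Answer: $-1695$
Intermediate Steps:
$F{\left(k \right)} = k^{2} + 13 k$ ($F{\left(k \right)} = -9 + \left(\left(k^{2} + 13 k\right) + 9\right) = -9 + \left(9 + k^{2} + 13 k\right) = k^{2} + 13 k$)
$c{\left(F{\left(-1 \right)} \right)} - 99 \left(-46 + 63\right) = - (13 - 1) - 99 \left(-46 + 63\right) = \left(-1\right) 12 - 99 \cdot 17 = -12 - 1683 = -1695$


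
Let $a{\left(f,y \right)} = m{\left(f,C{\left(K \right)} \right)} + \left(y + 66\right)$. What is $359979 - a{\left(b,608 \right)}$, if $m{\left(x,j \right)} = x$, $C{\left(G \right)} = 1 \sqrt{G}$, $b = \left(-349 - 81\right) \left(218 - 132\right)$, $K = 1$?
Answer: $396285$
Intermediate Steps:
$b = -36980$ ($b = \left(-430\right) 86 = -36980$)
$C{\left(G \right)} = \sqrt{G}$
$a{\left(f,y \right)} = 66 + f + y$ ($a{\left(f,y \right)} = f + \left(y + 66\right) = f + \left(66 + y\right) = 66 + f + y$)
$359979 - a{\left(b,608 \right)} = 359979 - \left(66 - 36980 + 608\right) = 359979 - -36306 = 359979 + 36306 = 396285$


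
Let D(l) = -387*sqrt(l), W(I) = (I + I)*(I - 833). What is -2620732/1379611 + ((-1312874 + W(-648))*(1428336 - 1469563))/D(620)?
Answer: -2620732/1379611 + 12502128977*sqrt(155)/59985 ≈ 2.5948e+6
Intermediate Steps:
W(I) = 2*I*(-833 + I) (W(I) = (2*I)*(-833 + I) = 2*I*(-833 + I))
-2620732/1379611 + ((-1312874 + W(-648))*(1428336 - 1469563))/D(620) = -2620732/1379611 + ((-1312874 + 2*(-648)*(-833 - 648))*(1428336 - 1469563))/((-774*sqrt(155))) = -2620732*1/1379611 + ((-1312874 + 2*(-648)*(-1481))*(-41227))/((-774*sqrt(155))) = -2620732/1379611 + ((-1312874 + 1919376)*(-41227))/((-774*sqrt(155))) = -2620732/1379611 + (606502*(-41227))*(-sqrt(155)/119970) = -2620732/1379611 - (-12502128977)*sqrt(155)/59985 = -2620732/1379611 + 12502128977*sqrt(155)/59985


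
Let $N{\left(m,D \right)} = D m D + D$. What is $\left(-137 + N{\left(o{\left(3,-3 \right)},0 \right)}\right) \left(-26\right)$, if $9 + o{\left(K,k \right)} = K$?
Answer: $3562$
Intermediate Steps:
$o{\left(K,k \right)} = -9 + K$
$N{\left(m,D \right)} = D + m D^{2}$ ($N{\left(m,D \right)} = m D^{2} + D = D + m D^{2}$)
$\left(-137 + N{\left(o{\left(3,-3 \right)},0 \right)}\right) \left(-26\right) = \left(-137 + 0 \left(1 + 0 \left(-9 + 3\right)\right)\right) \left(-26\right) = \left(-137 + 0 \left(1 + 0 \left(-6\right)\right)\right) \left(-26\right) = \left(-137 + 0 \left(1 + 0\right)\right) \left(-26\right) = \left(-137 + 0 \cdot 1\right) \left(-26\right) = \left(-137 + 0\right) \left(-26\right) = \left(-137\right) \left(-26\right) = 3562$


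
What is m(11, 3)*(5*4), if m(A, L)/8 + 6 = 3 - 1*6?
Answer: -1440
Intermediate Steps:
m(A, L) = -72 (m(A, L) = -48 + 8*(3 - 1*6) = -48 + 8*(3 - 6) = -48 + 8*(-3) = -48 - 24 = -72)
m(11, 3)*(5*4) = -360*4 = -72*20 = -1440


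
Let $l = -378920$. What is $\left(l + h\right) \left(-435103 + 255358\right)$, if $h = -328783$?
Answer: $127206075735$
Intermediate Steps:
$\left(l + h\right) \left(-435103 + 255358\right) = \left(-378920 - 328783\right) \left(-435103 + 255358\right) = \left(-707703\right) \left(-179745\right) = 127206075735$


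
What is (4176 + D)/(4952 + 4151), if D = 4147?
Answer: 8323/9103 ≈ 0.91431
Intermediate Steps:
(4176 + D)/(4952 + 4151) = (4176 + 4147)/(4952 + 4151) = 8323/9103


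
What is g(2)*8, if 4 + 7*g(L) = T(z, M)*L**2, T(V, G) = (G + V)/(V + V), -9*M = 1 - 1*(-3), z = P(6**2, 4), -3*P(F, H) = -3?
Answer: -208/63 ≈ -3.3016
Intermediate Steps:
P(F, H) = 1 (P(F, H) = -1/3*(-3) = 1)
z = 1
M = -4/9 (M = -(1 - 1*(-3))/9 = -(1 + 3)/9 = -1/9*4 = -4/9 ≈ -0.44444)
T(V, G) = (G + V)/(2*V) (T(V, G) = (G + V)/((2*V)) = (G + V)*(1/(2*V)) = (G + V)/(2*V))
g(L) = -4/7 + 5*L**2/126 (g(L) = -4/7 + (((1/2)*(-4/9 + 1)/1)*L**2)/7 = -4/7 + (((1/2)*1*(5/9))*L**2)/7 = -4/7 + (5*L**2/18)/7 = -4/7 + 5*L**2/126)
g(2)*8 = (-4/7 + (5/126)*2**2)*8 = (-4/7 + (5/126)*4)*8 = (-4/7 + 10/63)*8 = -26/63*8 = -208/63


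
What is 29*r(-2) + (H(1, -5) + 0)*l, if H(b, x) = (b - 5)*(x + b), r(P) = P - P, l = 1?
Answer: 16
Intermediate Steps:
r(P) = 0
H(b, x) = (-5 + b)*(b + x)
29*r(-2) + (H(1, -5) + 0)*l = 29*0 + ((1² - 5*1 - 5*(-5) + 1*(-5)) + 0)*1 = 0 + ((1 - 5 + 25 - 5) + 0)*1 = 0 + (16 + 0)*1 = 0 + 16*1 = 0 + 16 = 16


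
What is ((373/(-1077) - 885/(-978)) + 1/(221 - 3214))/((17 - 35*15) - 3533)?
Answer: -586627079/4246477923726 ≈ -0.00013814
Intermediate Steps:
((373/(-1077) - 885/(-978)) + 1/(221 - 3214))/((17 - 35*15) - 3533) = ((373*(-1/1077) - 885*(-1/978)) + 1/(-2993))/((17 - 525) - 3533) = ((-373/1077 + 295/326) - 1/2993)/(-508 - 3533) = (196117/351102 - 1/2993)/(-4041) = (586627079/1050848286)*(-1/4041) = -586627079/4246477923726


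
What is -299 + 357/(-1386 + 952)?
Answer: -18589/62 ≈ -299.82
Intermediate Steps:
-299 + 357/(-1386 + 952) = -299 + 357/(-434) = -299 + 357*(-1/434) = -299 - 51/62 = -18589/62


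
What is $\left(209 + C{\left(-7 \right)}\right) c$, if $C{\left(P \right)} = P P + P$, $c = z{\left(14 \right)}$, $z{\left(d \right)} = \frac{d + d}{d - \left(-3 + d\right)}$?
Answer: $\frac{7028}{3} \approx 2342.7$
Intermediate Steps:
$z{\left(d \right)} = \frac{2 d}{3}$
$c = \frac{28}{3}$ ($c = \frac{2}{3} \cdot 14 = \frac{28}{3} \approx 9.3333$)
$C{\left(P \right)} = P + P^{2}$ ($C{\left(P \right)} = P^{2} + P = P + P^{2}$)
$\left(209 + C{\left(-7 \right)}\right) c = \left(209 - 7 \left(1 - 7\right)\right) \frac{28}{3} = \left(209 - -42\right) \frac{28}{3} = \left(209 + 42\right) \frac{28}{3} = 251 \cdot \frac{28}{3} = \frac{7028}{3}$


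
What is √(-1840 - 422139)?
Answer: I*√423979 ≈ 651.14*I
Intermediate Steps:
√(-1840 - 422139) = √(-423979) = I*√423979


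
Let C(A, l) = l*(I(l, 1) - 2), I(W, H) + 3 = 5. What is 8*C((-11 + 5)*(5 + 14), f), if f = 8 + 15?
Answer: 0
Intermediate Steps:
I(W, H) = 2 (I(W, H) = -3 + 5 = 2)
f = 23
C(A, l) = 0 (C(A, l) = l*(2 - 2) = l*0 = 0)
8*C((-11 + 5)*(5 + 14), f) = 8*0 = 0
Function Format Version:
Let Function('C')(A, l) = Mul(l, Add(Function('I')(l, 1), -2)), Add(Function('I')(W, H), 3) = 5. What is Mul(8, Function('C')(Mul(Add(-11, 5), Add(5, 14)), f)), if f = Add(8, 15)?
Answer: 0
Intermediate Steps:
Function('I')(W, H) = 2 (Function('I')(W, H) = Add(-3, 5) = 2)
f = 23
Function('C')(A, l) = 0 (Function('C')(A, l) = Mul(l, Add(2, -2)) = Mul(l, 0) = 0)
Mul(8, Function('C')(Mul(Add(-11, 5), Add(5, 14)), f)) = Mul(8, 0) = 0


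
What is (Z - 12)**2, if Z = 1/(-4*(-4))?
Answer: 36481/256 ≈ 142.50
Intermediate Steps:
Z = 1/16 ≈ 0.062500
(Z - 12)**2 = (1/16 - 12)**2 = (-191/16)**2 = 36481/256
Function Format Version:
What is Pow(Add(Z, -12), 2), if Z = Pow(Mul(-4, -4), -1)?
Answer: Rational(36481, 256) ≈ 142.50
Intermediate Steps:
Z = Rational(1, 16) (Z = Pow(16, -1) = Rational(1, 16) ≈ 0.062500)
Pow(Add(Z, -12), 2) = Pow(Add(Rational(1, 16), -12), 2) = Pow(Rational(-191, 16), 2) = Rational(36481, 256)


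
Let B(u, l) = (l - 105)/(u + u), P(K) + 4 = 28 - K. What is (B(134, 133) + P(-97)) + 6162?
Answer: 420968/67 ≈ 6283.1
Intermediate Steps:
P(K) = 24 - K (P(K) = -4 + (28 - K) = 24 - K)
B(u, l) = (-105 + l)/(2*u) (B(u, l) = (-105 + l)/((2*u)) = (-105 + l)*(1/(2*u)) = (-105 + l)/(2*u))
(B(134, 133) + P(-97)) + 6162 = ((1/2)*(-105 + 133)/134 + (24 - 1*(-97))) + 6162 = ((1/2)*(1/134)*28 + (24 + 97)) + 6162 = (7/67 + 121) + 6162 = 8114/67 + 6162 = 420968/67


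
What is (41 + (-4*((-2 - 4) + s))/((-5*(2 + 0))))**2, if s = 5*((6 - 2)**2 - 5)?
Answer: 91809/25 ≈ 3672.4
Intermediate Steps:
s = 55 (s = 5*(4**2 - 5) = 5*(16 - 5) = 5*11 = 55)
(41 + (-4*((-2 - 4) + s))/((-5*(2 + 0))))**2 = (41 + (-4*((-2 - 4) + 55))/((-5*(2 + 0))))**2 = (41 + (-4*(-6 + 55))/((-5*2)))**2 = (41 - 4*49/(-10))**2 = (41 - 196*(-1/10))**2 = (41 + 98/5)**2 = (303/5)**2 = 91809/25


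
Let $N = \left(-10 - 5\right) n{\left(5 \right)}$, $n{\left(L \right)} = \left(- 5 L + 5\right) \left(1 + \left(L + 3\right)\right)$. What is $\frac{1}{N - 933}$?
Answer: $\frac{1}{1767} \approx 0.00056593$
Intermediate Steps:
$n{\left(L \right)} = \left(4 + L\right) \left(5 - 5 L\right)$ ($n{\left(L \right)} = \left(5 - 5 L\right) \left(1 + \left(3 + L\right)\right) = \left(5 - 5 L\right) \left(4 + L\right) = \left(4 + L\right) \left(5 - 5 L\right)$)
$N = 2700$ ($N = \left(-10 - 5\right) \left(20 - 75 - 5 \cdot 5^{2}\right) = - 15 \left(20 - 75 - 125\right) = \left(-15\right) \left(-180\right) = 2700$)
$\frac{1}{N - 933} = \frac{1}{2700 - 933} = \frac{1}{1767}$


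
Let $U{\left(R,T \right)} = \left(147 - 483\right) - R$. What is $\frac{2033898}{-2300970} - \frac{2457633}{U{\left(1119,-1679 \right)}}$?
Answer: $\frac{62799783138}{37199015} \approx 1688.2$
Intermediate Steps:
$U{\left(R,T \right)} = -336 - R$
$\frac{2033898}{-2300970} - \frac{2457633}{U{\left(1119,-1679 \right)}} = \frac{2033898}{-2300970} - \frac{2457633}{-336 - 1119} = 2033898 \left(- \frac{1}{2300970}\right) - \frac{2457633}{-336 - 1119} = - \frac{338983}{383495} - \frac{2457633}{-1455} = - \frac{338983}{383495} - - \frac{819211}{485} = - \frac{338983}{383495} + \frac{819211}{485} = \frac{62799783138}{37199015}$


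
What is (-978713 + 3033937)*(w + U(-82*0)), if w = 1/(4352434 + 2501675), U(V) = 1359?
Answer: 19143865141705568/6854109 ≈ 2.7931e+9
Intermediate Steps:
w = 1/6854109 ≈ 1.4590e-7
(-978713 + 3033937)*(w + U(-82*0)) = (-978713 + 3033937)*(1/6854109 + 1359) = 2055224*(9314734132/6854109) = 19143865141705568/6854109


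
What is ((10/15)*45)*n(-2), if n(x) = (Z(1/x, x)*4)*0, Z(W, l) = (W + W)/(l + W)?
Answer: 0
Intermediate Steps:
Z(W, l) = 2*W/(W + l) (Z(W, l) = (2*W)/(W + l) = 2*W/(W + l))
n(x) = 0 (n(x) = ((2/(x*(1/x + x)))*4)*0 = ((2/(x*(x + 1/x)))*4)*0 = (8/(x*(x + 1/x)))*0 = 0)
((10/15)*45)*n(-2) = ((10/15)*45)*0 = ((10*(1/15))*45)*0 = ((⅔)*45)*0 = 30*0 = 0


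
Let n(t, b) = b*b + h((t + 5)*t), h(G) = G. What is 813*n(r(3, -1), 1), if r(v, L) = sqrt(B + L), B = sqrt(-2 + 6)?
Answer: 5691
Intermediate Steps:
B = 2 (B = sqrt(4) = 2)
r(v, L) = sqrt(2 + L)
n(t, b) = b**2 + t*(5 + t) (n(t, b) = b*b + (t + 5)*t = b**2 + (5 + t)*t = b**2 + t*(5 + t))
813*n(r(3, -1), 1) = 813*(1**2 + sqrt(2 - 1)*(5 + sqrt(2 - 1))) = 813*(1 + sqrt(1)*(5 + sqrt(1))) = 813*(1 + 1*(5 + 1)) = 813*(1 + 1*6) = 813*(1 + 6) = 813*7 = 5691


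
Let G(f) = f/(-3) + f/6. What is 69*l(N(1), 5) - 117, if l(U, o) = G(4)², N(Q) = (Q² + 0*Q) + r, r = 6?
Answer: -259/3 ≈ -86.333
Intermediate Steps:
N(Q) = 6 + Q² (N(Q) = (Q² + 0*Q) + 6 = (Q² + 0) + 6 = Q² + 6 = 6 + Q²)
G(f) = -f/6 (G(f) = f*(-⅓) + f*(⅙) = -f/3 + f/6 = -f/6)
l(U, o) = 4/9 (l(U, o) = (-⅙*4)² = (-⅔)² = 4/9)
69*l(N(1), 5) - 117 = 69*(4/9) - 117 = 92/3 - 117 = -259/3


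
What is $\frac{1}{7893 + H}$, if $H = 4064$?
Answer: $\frac{1}{11957} \approx 8.3633 \cdot 10^{-5}$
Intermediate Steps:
$\frac{1}{7893 + H} = \frac{1}{7893 + 4064} = \frac{1}{11957}$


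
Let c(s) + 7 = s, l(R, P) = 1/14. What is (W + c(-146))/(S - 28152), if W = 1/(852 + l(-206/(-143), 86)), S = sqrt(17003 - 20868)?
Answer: 51380862696/9454197361201 + 1825123*I*sqrt(3865)/9454197361201 ≈ 0.0054347 + 1.2002e-5*I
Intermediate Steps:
S = I*sqrt(3865) (S = sqrt(-3865) = I*sqrt(3865) ≈ 62.169*I)
l(R, P) = 1/14
c(s) = -7 + s
W = 14/11929 (W = 1/(852 + 1/14) = 1/(11929/14) = 14/11929 ≈ 0.0011736)
(W + c(-146))/(S - 28152) = (14/11929 + (-7 - 146))/(I*sqrt(3865) - 28152) = (14/11929 - 153)/(-28152 + I*sqrt(3865)) = -1825123/(11929*(-28152 + I*sqrt(3865)))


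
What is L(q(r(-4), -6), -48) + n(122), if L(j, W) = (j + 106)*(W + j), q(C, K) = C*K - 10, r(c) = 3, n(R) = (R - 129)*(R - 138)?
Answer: -5816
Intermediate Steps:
n(R) = (-138 + R)*(-129 + R) (n(R) = (-129 + R)*(-138 + R) = (-138 + R)*(-129 + R))
q(C, K) = -10 + C*K
L(j, W) = (106 + j)*(W + j)
L(q(r(-4), -6), -48) + n(122) = ((-10 + 3*(-6))² + 106*(-48) + 106*(-10 + 3*(-6)) - 48*(-10 + 3*(-6))) + (17802 + 122² - 267*122) = ((-10 - 18)² - 5088 + 106*(-10 - 18) - 48*(-10 - 18)) + (17802 + 14884 - 32574) = ((-28)² - 5088 + 106*(-28) - 48*(-28)) + 112 = (784 - 5088 - 2968 + 1344) + 112 = -5928 + 112 = -5816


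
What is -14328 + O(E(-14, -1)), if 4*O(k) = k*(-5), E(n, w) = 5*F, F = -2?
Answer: -28631/2 ≈ -14316.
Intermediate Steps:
E(n, w) = -10 (E(n, w) = 5*(-2) = -10)
O(k) = -5*k/4 (O(k) = (k*(-5))/4 = (-5*k)/4 = -5*k/4)
-14328 + O(E(-14, -1)) = -14328 - 5/4*(-10) = -14328 + 25/2 = -28631/2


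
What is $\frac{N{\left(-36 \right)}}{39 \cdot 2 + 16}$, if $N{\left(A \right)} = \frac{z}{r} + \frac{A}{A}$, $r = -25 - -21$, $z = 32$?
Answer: $- \frac{7}{94} \approx -0.074468$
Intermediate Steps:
$r = -4$ ($r = -25 + 21 = -4$)
$N{\left(A \right)} = -7$ ($N{\left(A \right)} = \frac{32}{-4} + \frac{A}{A} = 32 \left(- \frac{1}{4}\right) + 1 = -8 + 1 = -7$)
$\frac{N{\left(-36 \right)}}{39 \cdot 2 + 16} = - \frac{7}{39 \cdot 2 + 16} = - \frac{7}{78 + 16} = - \frac{7}{94}$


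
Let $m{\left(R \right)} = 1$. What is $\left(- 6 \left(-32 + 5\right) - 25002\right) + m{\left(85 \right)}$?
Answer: $-24839$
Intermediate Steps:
$\left(- 6 \left(-32 + 5\right) - 25002\right) + m{\left(85 \right)} = \left(- 6 \left(-32 + 5\right) - 25002\right) + 1 = \left(\left(-6\right) \left(-27\right) - 25002\right) + 1 = \left(162 - 25002\right) + 1 = -24840 + 1 = -24839$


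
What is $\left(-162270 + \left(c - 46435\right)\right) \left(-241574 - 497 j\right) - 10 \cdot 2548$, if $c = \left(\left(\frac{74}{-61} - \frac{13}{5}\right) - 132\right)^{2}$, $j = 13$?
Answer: $\frac{877989736090072}{18605} \approx 4.7191 \cdot 10^{10}$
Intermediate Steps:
$c = \frac{1715864929}{93025}$ ($c = \left(\left(74 \left(- \frac{1}{61}\right) - \frac{13}{5}\right) - 132\right)^{2} = \left(\left(- \frac{74}{61} - \frac{13}{5}\right) - 132\right)^{2} = \left(- \frac{1163}{305} - 132\right)^{2} = \left(- \frac{41423}{305}\right)^{2} = \frac{1715864929}{93025} \approx 18445.0$)
$\left(-162270 + \left(c - 46435\right)\right) \left(-241574 - 497 j\right) - 10 \cdot 2548 = \left(-162270 + \left(\frac{1715864929}{93025} - 46435\right)\right) \left(-241574 - 6461\right) - 10 \cdot 2548 = \left(-162270 - \frac{2603750946}{93025}\right) \left(-241574 - 6461\right) - 25480 = \left(- \frac{17698917696}{93025}\right) \left(-248035\right) - 25480 = \frac{877990210145472}{18605} - 25480 = \frac{877989736090072}{18605}$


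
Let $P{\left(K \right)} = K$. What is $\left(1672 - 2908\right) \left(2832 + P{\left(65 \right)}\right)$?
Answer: $-3580692$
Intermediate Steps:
$\left(1672 - 2908\right) \left(2832 + P{\left(65 \right)}\right) = \left(1672 - 2908\right) \left(2832 + 65\right) = \left(-1236\right) 2897 = -3580692$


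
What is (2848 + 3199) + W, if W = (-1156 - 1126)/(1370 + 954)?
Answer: 1003639/166 ≈ 6046.0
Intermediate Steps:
W = -163/166 (W = -2282/2324 = -2282*1/2324 = -163/166 ≈ -0.98193)
(2848 + 3199) + W = (2848 + 3199) - 163/166 = 6047 - 163/166 = 1003639/166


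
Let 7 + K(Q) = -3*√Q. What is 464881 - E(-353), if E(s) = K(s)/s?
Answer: 164102986/353 - 3*I*√353/353 ≈ 4.6488e+5 - 0.15967*I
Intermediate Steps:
K(Q) = -7 - 3*√Q
E(s) = (-7 - 3*√s)/s
464881 - E(-353) = 464881 - (-7 - 3*I*√353)/(-353) = 464881 - (-1)*(-7 - 3*I*√353)/353 = 464881 - (7/353 + 3*I*√353/353) = 464881 + (-7/353 - 3*I*√353/353) = 164102986/353 - 3*I*√353/353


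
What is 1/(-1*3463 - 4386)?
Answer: -1/7849 ≈ -0.00012740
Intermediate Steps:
1/(-1*3463 - 4386) = 1/(-3463 - 4386) = 1/(-7849) = -1/7849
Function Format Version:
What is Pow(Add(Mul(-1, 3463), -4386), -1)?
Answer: Rational(-1, 7849) ≈ -0.00012740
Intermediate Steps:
Pow(Add(Mul(-1, 3463), -4386), -1) = Pow(Add(-3463, -4386), -1) = Pow(-7849, -1) = Rational(-1, 7849)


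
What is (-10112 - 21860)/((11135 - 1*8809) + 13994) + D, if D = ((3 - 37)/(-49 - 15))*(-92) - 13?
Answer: -260443/4080 ≈ -63.834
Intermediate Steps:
D = -495/8 (D = -34/(-64)*(-92) - 13 = -34*(-1/64)*(-92) - 13 = (17/32)*(-92) - 13 = -391/8 - 13 = -495/8 ≈ -61.875)
(-10112 - 21860)/((11135 - 1*8809) + 13994) + D = (-10112 - 21860)/((11135 - 1*8809) + 13994) - 495/8 = -31972/((11135 - 8809) + 13994) - 495/8 = -31972/(2326 + 13994) - 495/8 = -31972/16320 - 495/8 = -31972*1/16320 - 495/8 = -7993/4080 - 495/8 = -260443/4080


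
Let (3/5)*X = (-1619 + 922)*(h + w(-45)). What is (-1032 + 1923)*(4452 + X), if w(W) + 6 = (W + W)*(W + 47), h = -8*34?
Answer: 478017342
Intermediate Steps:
h = -272
w(W) = -6 + 2*W*(47 + W) (w(W) = -6 + (W + W)*(W + 47) = -6 + (2*W)*(47 + W) = -6 + 2*W*(47 + W))
X = 1596130/3 (X = 5*((-1619 + 922)*(-272 + (-6 + 2*(-45)² + 94*(-45))))/3 = 5*(-697*(-272 + (-6 + 2*2025 - 4230)))/3 = 5*(-697*(-272 + (-6 + 4050 - 4230)))/3 = 5*(-697*(-272 - 186))/3 = 5*(-697*(-458))/3 = (5/3)*319226 = 1596130/3 ≈ 5.3204e+5)
(-1032 + 1923)*(4452 + X) = (-1032 + 1923)*(4452 + 1596130/3) = 891*(1609486/3) = 478017342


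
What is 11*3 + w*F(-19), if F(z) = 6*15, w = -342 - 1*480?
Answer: -73947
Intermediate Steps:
w = -822 (w = -342 - 480 = -822)
F(z) = 90
11*3 + w*F(-19) = 11*3 - 822*90 = 33 - 73980 = -73947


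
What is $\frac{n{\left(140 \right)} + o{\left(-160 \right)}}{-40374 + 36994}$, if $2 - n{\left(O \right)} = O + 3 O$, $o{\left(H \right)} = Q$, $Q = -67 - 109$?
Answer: $\frac{367}{1690} \approx 0.21716$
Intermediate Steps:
$Q = -176$ ($Q = -67 - 109 = -176$)
$o{\left(H \right)} = -176$
$n{\left(O \right)} = 2 - 4 O$ ($n{\left(O \right)} = 2 - \left(O + 3 O\right) = 2 - 4 O$)
$\frac{n{\left(140 \right)} + o{\left(-160 \right)}}{-40374 + 36994} = \frac{\left(2 - 560\right) - 176}{-40374 + 36994} = \frac{\left(2 - 560\right) - 176}{-3380} = \left(-558 - 176\right) \left(- \frac{1}{3380}\right) = \left(-734\right) \left(- \frac{1}{3380}\right) = \frac{367}{1690}$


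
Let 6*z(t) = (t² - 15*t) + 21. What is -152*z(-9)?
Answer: -6004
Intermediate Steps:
z(t) = 7/2 - 5*t/2 + t²/6 (z(t) = ((t² - 15*t) + 21)/6 = (21 + t² - 15*t)/6 = 7/2 - 5*t/2 + t²/6)
-152*z(-9) = -152*(7/2 - 5/2*(-9) + (⅙)*(-9)²) = -152*(7/2 + 45/2 + (⅙)*81) = -152*(7/2 + 45/2 + 27/2) = -152*79/2 = -6004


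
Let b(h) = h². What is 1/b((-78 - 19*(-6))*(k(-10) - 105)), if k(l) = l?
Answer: 1/17139600 ≈ 5.8344e-8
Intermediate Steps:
1/b((-78 - 19*(-6))*(k(-10) - 105)) = 1/(((-78 - 19*(-6))*(-10 - 105))²) = 1/(((-78 + 114)*(-115))²) = 1/((36*(-115))²) = 1/((-4140)²) = 1/17139600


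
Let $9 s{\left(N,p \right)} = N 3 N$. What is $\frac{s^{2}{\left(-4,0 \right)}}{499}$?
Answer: $\frac{256}{4491} \approx 0.057003$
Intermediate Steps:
$s{\left(N,p \right)} = \frac{N^{2}}{3}$ ($s{\left(N,p \right)} = \frac{N 3 N}{9} = \frac{3 N N}{9} = \frac{3 N^{2}}{9} = \frac{N^{2}}{3}$)
$\frac{s^{2}{\left(-4,0 \right)}}{499} = \frac{\left(\frac{\left(-4\right)^{2}}{3}\right)^{2}}{499} = \left(\frac{1}{3} \cdot 16\right)^{2} \cdot \frac{1}{499} = \left(\frac{16}{3}\right)^{2} \cdot \frac{1}{499} = \frac{256}{9} \cdot \frac{1}{499} = \frac{256}{4491}$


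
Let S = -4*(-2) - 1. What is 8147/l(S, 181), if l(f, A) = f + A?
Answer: 8147/188 ≈ 43.335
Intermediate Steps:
S = 7 (S = 8 - 1 = 7)
l(f, A) = A + f
8147/l(S, 181) = 8147/(181 + 7) = 8147/188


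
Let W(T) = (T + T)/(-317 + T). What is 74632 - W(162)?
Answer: 11568284/155 ≈ 74634.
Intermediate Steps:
W(T) = 2*T/(-317 + T) (W(T) = (2*T)/(-317 + T) = 2*T/(-317 + T))
74632 - W(162) = 74632 - 2*162/(-317 + 162) = 74632 - 2*162/(-155) = 74632 - 2*162*(-1)/155 = 74632 - 1*(-324/155) = 74632 + 324/155 = 11568284/155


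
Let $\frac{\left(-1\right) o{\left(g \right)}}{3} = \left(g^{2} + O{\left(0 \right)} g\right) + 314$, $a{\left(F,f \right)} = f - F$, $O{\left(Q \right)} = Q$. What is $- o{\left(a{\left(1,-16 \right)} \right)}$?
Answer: $1809$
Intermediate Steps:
$o{\left(g \right)} = -942 - 3 g^{2}$ ($o{\left(g \right)} = - 3 \left(\left(g^{2} + 0 g\right) + 314\right) = - 3 \left(\left(g^{2} + 0\right) + 314\right) = - 3 \left(g^{2} + 314\right) = - 3 \left(314 + g^{2}\right) = -942 - 3 g^{2}$)
$- o{\left(a{\left(1,-16 \right)} \right)} = - (-942 - 3 \left(-16 - 1\right)^{2}) = - (-942 - 3 \left(-17\right)^{2}) = - (-942 - 867) = \left(-1\right) \left(-1809\right) = 1809$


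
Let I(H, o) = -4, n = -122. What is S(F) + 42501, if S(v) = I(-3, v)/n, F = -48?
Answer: 2592563/61 ≈ 42501.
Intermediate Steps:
S(v) = 2/61 (S(v) = -4/(-122) = -4*(-1/122) = 2/61)
S(F) + 42501 = 2/61 + 42501 = 2592563/61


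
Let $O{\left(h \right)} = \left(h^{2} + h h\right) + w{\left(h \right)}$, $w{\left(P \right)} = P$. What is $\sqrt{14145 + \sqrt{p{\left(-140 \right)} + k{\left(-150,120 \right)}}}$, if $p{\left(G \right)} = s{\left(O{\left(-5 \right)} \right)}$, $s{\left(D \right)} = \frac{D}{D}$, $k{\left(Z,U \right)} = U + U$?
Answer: $\sqrt{14145 + \sqrt{241}} \approx 119.0$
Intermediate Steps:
$O{\left(h \right)} = h + 2 h^{2}$ ($O{\left(h \right)} = \left(h^{2} + h h\right) + h = \left(h^{2} + h^{2}\right) + h = 2 h^{2} + h = h + 2 h^{2}$)
$k{\left(Z,U \right)} = 2 U$
$s{\left(D \right)} = 1$
$p{\left(G \right)} = 1$
$\sqrt{14145 + \sqrt{p{\left(-140 \right)} + k{\left(-150,120 \right)}}} = \sqrt{14145 + \sqrt{1 + 2 \cdot 120}} = \sqrt{14145 + \sqrt{1 + 240}} = \sqrt{14145 + \sqrt{241}}$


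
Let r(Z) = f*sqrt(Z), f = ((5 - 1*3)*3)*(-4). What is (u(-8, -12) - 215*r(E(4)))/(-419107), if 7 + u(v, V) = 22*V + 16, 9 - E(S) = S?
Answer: 255/419107 - 5160*sqrt(5)/419107 ≈ -0.026922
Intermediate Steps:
E(S) = 9 - S
u(v, V) = 9 + 22*V (u(v, V) = -7 + (22*V + 16) = -7 + (16 + 22*V) = 9 + 22*V)
f = -24 (f = ((5 - 3)*3)*(-4) = (2*3)*(-4) = 6*(-4) = -24)
r(Z) = -24*sqrt(Z)
(u(-8, -12) - 215*r(E(4)))/(-419107) = ((9 + 22*(-12)) - (-5160)*sqrt(9 - 1*4))/(-419107) = ((9 - 264) - (-5160)*sqrt(9 - 4))*(-1/419107) = (-255 - (-5160)*sqrt(5))*(-1/419107) = (-255 + 5160*sqrt(5))*(-1/419107) = 255/419107 - 5160*sqrt(5)/419107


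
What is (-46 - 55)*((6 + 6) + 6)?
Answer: -1818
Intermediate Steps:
(-46 - 55)*((6 + 6) + 6) = -101*(12 + 6) = -101*18 = -1818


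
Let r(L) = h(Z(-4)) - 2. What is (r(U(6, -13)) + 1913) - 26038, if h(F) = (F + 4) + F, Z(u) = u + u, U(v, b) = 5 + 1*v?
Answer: -24139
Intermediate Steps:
U(v, b) = 5 + v
Z(u) = 2*u
h(F) = 4 + 2*F (h(F) = (4 + F) + F = 4 + 2*F)
r(L) = -14 (r(L) = (4 + 2*(2*(-4))) - 2 = (4 + 2*(-8)) - 2 = (4 - 16) - 2 = -12 - 2 = -14)
(r(U(6, -13)) + 1913) - 26038 = (-14 + 1913) - 26038 = 1899 - 26038 = -24139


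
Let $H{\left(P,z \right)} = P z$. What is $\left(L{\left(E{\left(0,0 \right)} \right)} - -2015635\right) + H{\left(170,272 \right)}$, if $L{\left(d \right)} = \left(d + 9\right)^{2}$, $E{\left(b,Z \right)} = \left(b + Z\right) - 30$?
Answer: $2062316$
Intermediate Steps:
$E{\left(b,Z \right)} = -30 + Z + b$ ($E{\left(b,Z \right)} = \left(Z + b\right) - 30 = -30 + Z + b$)
$L{\left(d \right)} = \left(9 + d\right)^{2}$
$\left(L{\left(E{\left(0,0 \right)} \right)} - -2015635\right) + H{\left(170,272 \right)} = \left(\left(9 + \left(-30 + 0 + 0\right)\right)^{2} - -2015635\right) + 170 \cdot 272 = \left(\left(9 - 30\right)^{2} + 2015635\right) + 46240 = \left(\left(-21\right)^{2} + 2015635\right) + 46240 = \left(441 + 2015635\right) + 46240 = 2016076 + 46240 = 2062316$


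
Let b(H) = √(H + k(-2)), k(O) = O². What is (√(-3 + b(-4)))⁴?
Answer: 9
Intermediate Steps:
b(H) = √(4 + H) (b(H) = √(H + (-2)²) = √(H + 4) = √(4 + H))
(√(-3 + b(-4)))⁴ = (√(-3 + √(4 - 4)))⁴ = (√(-3 + √0))⁴ = (√(-3 + 0))⁴ = (√(-3))⁴ = (I*√3)⁴ = 9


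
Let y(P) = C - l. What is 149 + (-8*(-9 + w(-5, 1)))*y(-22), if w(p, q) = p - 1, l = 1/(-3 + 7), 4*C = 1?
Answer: 149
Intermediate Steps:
C = ¼ (C = (¼)*1 = ¼ ≈ 0.25000)
l = ¼ (l = 1/4 = ¼ ≈ 0.25000)
y(P) = 0 (y(P) = ¼ - 1*¼ = ¼ - ¼ = 0)
w(p, q) = -1 + p
149 + (-8*(-9 + w(-5, 1)))*y(-22) = 149 - 8*(-9 + (-1 - 5))*0 = 149 - 8*(-9 - 6)*0 = 149 - 8*(-15)*0 = 149 + 120*0 = 149 + 0 = 149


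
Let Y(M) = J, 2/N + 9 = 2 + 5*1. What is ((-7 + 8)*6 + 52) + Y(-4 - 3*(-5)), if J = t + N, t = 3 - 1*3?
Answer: 57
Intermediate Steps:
N = -1 (N = 2/(-9 + (2 + 5*1)) = 2/(-9 + (2 + 5)) = 2/(-9 + 7) = 2/(-2) = 2*(-1/2) = -1)
t = 0 (t = 3 - 3 = 0)
J = -1 (J = 0 - 1 = -1)
Y(M) = -1
((-7 + 8)*6 + 52) + Y(-4 - 3*(-5)) = ((-7 + 8)*6 + 52) - 1 = (1*6 + 52) - 1 = (6 + 52) - 1 = 58 - 1 = 57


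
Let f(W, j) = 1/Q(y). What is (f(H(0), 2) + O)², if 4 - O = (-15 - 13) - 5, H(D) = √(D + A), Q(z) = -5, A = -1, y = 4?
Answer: 33856/25 ≈ 1354.2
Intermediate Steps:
H(D) = √(-1 + D) (H(D) = √(D - 1) = √(-1 + D))
O = 37 (O = 4 - ((-15 - 13) - 5) = 4 - (-28 - 5) = 4 - 1*(-33) = 4 + 33 = 37)
f(W, j) = -⅕ (f(W, j) = 1/(-5) = -⅕)
(f(H(0), 2) + O)² = (-⅕ + 37)² = (184/5)² = 33856/25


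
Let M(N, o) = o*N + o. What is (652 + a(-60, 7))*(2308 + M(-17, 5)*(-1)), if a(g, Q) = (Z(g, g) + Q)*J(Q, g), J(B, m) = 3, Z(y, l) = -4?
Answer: 1578468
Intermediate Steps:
M(N, o) = o + N*o (M(N, o) = N*o + o = o + N*o)
a(g, Q) = -12 + 3*Q (a(g, Q) = (-4 + Q)*3 = -12 + 3*Q)
(652 + a(-60, 7))*(2308 + M(-17, 5)*(-1)) = (652 + (-12 + 3*7))*(2308 + (5*(1 - 17))*(-1)) = (652 + (-12 + 21))*(2308 + (5*(-16))*(-1)) = (652 + 9)*(2308 - 80*(-1)) = 661*(2308 + 80) = 661*2388 = 1578468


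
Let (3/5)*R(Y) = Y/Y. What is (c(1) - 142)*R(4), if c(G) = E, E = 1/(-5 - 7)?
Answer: -8525/36 ≈ -236.81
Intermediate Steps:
E = -1/12 (E = 1/(-12) = -1/12 ≈ -0.083333)
R(Y) = 5/3 (R(Y) = 5*(Y/Y)/3 = (5/3)*1 = 5/3)
c(G) = -1/12
(c(1) - 142)*R(4) = (-1/12 - 142)*(5/3) = -1705/12*5/3 = -8525/36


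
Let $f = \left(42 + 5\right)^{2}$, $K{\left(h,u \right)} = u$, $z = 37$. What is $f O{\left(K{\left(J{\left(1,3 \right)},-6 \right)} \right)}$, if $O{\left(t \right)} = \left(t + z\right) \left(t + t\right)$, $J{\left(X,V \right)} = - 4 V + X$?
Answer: $-821748$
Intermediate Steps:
$J{\left(X,V \right)} = X - 4 V$
$O{\left(t \right)} = 2 t \left(37 + t\right)$ ($O{\left(t \right)} = \left(t + 37\right) \left(t + t\right) = \left(37 + t\right) 2 t = 2 t \left(37 + t\right)$)
$f = 2209$ ($f = 47^{2} = 2209$)
$f O{\left(K{\left(J{\left(1,3 \right)},-6 \right)} \right)} = 2209 \cdot 2 \left(-6\right) \left(37 - 6\right) = 2209 \cdot 2 \left(-6\right) 31 = 2209 \left(-372\right) = -821748$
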